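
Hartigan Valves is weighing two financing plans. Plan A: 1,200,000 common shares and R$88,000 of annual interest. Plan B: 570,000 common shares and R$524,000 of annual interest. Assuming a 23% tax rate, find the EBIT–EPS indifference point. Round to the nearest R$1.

Set EPS_A = EPS_B: (EBIT − R$88,000)(1 − 0.23) ÷ 1,200,000 = (EBIT − R$524,000)(1 − 0.23) ÷ 570,000.
Cancelling (1 − t) and cross-multiplying: 570,000·(EBIT − 88,000) = 1,200,000·(EBIT − 524,000).
Solving, EBIT = (524,000·1,200,000 − 88,000·570,000) / (1,200,000 − 570,000) = 578,640,000,000 / 630,000 = 918,476.19.

R$918,476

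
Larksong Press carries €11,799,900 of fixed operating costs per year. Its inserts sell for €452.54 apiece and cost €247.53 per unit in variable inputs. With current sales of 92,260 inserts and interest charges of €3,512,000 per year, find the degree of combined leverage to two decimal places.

5.25

Contribution at this volume is 92,260 × €205.01 = €18,914,222.60.
EBIT = €18,914,222.60 − €11,799,900 = €7,114,322.60. Interest = €3,512,000.00, so EBIT − I = €3,602,322.60.
DCL = contribution ÷ (EBIT − I) = €18,914,222.60 ÷ €3,602,322.60 = 5.2506.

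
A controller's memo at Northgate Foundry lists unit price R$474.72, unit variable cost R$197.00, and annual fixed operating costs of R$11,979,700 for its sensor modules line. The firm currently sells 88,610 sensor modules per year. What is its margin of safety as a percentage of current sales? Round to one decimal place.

Each unit contributes R$474.72 − R$197.00 = R$277.72. Break-even units = R$11,979,700 ÷ R$277.72 = 43,135.89; break-even revenue = 43,135.89 × R$474.72 = R$20,477,470.78.
Current sales = 88,610 × R$474.72 = R$42,064,939.20.
Margin of safety = (R$42,064,939.20 − R$20,477,470.78) ÷ R$42,064,939.20 = 51.3%.

51.3%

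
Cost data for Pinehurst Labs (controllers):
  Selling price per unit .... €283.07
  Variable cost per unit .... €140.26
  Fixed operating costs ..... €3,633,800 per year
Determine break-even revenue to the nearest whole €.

Contribution margin per unit = €283.07 − €140.26 = €142.81, a CM ratio of €142.81 ÷ €283.07 = 0.5045.
Break-even revenue = fixed costs × price ÷ CM = €3,633,800 × €283.07 ÷ €142.81 = €7,202,715.

€7,202,715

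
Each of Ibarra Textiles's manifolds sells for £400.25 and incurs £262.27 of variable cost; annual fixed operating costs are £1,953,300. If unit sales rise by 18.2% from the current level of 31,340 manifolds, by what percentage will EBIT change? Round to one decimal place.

+33.2%

Contribution at this volume is 31,340 × £137.98 = £4,324,293.20.
Subtracting fixed costs: EBIT = £4,324,293.20 − £1,953,300 = £2,370,993.20.
Degree of operating leverage = £4,324,293.20 / £2,370,993.20 = 1.8238.
%ΔEBIT = DOL × %ΔSales = 1.8238 × +18.2% = +33.2%.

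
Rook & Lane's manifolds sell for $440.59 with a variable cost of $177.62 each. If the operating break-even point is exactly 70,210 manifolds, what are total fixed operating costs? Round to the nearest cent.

$18,463,123.70

Each unit contributes $440.59 − $177.62 = $262.97.
Since BE = FC / CM, FC = 70,210 × $262.97 = $18,463,123.70.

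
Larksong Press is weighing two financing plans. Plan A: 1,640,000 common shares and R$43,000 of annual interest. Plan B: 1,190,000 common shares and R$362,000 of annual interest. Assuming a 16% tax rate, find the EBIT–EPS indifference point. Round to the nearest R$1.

At indifference, (EBIT − 43,000)(1 − t)/1,640,000 = (EBIT − 362,000)(1 − t)/1,190,000.
The (1 − t) factor cancels: (EBIT − 43,000) × 1,190,000 = (EBIT − 362,000) × 1,640,000.
Solving, EBIT = (362,000·1,640,000 − 43,000·1,190,000) / (1,640,000 − 1,190,000) = 542,510,000,000 / 450,000 = 1,205,577.78.

R$1,205,578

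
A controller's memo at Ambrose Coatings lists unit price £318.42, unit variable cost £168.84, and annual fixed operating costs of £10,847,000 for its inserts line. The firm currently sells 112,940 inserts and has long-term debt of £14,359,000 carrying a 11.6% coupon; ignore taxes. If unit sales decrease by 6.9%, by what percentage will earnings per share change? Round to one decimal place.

Total contribution margin = 112,940 × £149.58 = £16,893,565.20.
Operating income = contribution − fixed costs = £16,893,565.20 − £10,847,000 = £6,046,565.20.
Interest = £1,665,644.00, so EBIT − I = £4,380,921.20.
Degree of combined leverage = contribution ÷ (EBIT − I) = £16,893,565.20 ÷ £4,380,921.20 = 3.8562.
EPS therefore changes by 3.8562 × (-6.9%) = -26.6%.

-26.6%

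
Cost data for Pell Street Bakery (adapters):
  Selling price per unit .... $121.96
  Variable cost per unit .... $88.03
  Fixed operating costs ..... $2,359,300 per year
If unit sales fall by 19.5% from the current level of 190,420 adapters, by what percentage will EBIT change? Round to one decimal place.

Total contribution margin = 190,420 × $33.93 = $6,460,950.60.
Subtracting fixed costs: EBIT = $6,460,950.60 − $2,359,300 = $4,101,650.60.
DOL = contribution ÷ EBIT = $6,460,950.60 ÷ $4,101,650.60 = 1.5752.
Operating income changes by 1.5752 × -19.5% = -30.7%.

-30.7%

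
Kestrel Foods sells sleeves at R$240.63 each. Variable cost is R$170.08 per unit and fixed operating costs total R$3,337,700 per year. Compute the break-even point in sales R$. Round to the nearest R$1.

R$11,384,135

CM per unit = R$240.63 − R$170.08 = R$70.55; CM ratio = R$70.55 / R$240.63 = 0.2932.
Break-even revenue = fixed costs × price ÷ CM = R$3,337,700 × R$240.63 ÷ R$70.55 = R$11,384,135.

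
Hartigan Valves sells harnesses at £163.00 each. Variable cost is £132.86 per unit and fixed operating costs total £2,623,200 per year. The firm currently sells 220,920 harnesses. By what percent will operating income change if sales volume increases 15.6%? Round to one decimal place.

Contribution at this volume is 220,920 × £30.14 = £6,658,528.80.
Operating income = contribution − fixed costs = £6,658,528.80 − £2,623,200 = £4,035,328.80.
So DOL = total CM / EBIT = £6,658,528.80 / £4,035,328.80 = 1.6501.
Operating income changes by 1.6501 × +15.6% = +25.7%.

+25.7%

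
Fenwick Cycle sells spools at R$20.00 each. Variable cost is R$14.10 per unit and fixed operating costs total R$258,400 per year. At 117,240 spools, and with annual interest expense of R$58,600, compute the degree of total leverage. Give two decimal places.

Total contribution margin = 117,240 × R$5.90 = R$691,716.00.
Subtracting fixed costs: EBIT = R$691,716.00 − R$258,400 = R$433,316.00. Interest = R$58,600.00.
DOL = R$691,716.00 ÷ R$433,316.00 = 1.5963; DFL = R$433,316.00 ÷ R$374,716.00 = 1.1564.
DCL = DOL × DFL = 1.5963 × 1.1564 = 1.8460.

1.85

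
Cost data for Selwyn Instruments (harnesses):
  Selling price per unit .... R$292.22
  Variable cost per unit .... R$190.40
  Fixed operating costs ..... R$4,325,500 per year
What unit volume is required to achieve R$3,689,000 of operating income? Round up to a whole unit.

Unit CM = price − variable cost = R$292.22 − R$190.40 = R$101.82.
Required volume = (fixed costs + target profit) ÷ CM = (R$4,325,500 + R$3,689,000) ÷ R$101.82 = 78,712.43, so 78,713 harnesses.

78,713 harnesses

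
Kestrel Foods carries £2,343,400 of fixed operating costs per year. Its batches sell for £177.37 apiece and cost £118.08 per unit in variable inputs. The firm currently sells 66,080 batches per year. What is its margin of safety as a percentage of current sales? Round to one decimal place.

40.2%

Unit CM = price − variable cost = £177.37 − £118.08 = £59.29. Break-even units = £2,343,400 ÷ £59.29 = 39,524.37; break-even revenue = 39,524.37 × £177.37 = £7,010,437.81.
Actual sales revenue = 66,080 × £177.37 = £11,720,609.60.
Margin of safety = (£11,720,609.60 − £7,010,437.81) ÷ £11,720,609.60 = 40.2%.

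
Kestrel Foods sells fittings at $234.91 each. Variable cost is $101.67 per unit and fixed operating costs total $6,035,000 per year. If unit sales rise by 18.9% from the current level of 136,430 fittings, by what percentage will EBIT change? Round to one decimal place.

Total contribution margin = 136,430 × $133.24 = $18,177,933.20.
EBIT = $18,177,933.20 − $6,035,000 = $12,142,933.20.
So DOL = total CM / EBIT = $18,177,933.20 / $12,142,933.20 = 1.4970.
Operating income changes by 1.4970 × +18.9% = +28.3%.

+28.3%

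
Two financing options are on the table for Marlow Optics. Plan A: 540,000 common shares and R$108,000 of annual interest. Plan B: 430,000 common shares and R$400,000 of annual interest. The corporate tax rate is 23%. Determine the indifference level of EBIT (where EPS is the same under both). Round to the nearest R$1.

R$1,541,455

At indifference, (EBIT − 108,000)(1 − t)/540,000 = (EBIT − 400,000)(1 − t)/430,000.
The (1 − t) factor cancels: (EBIT − 108,000) × 430,000 = (EBIT − 400,000) × 540,000.
EBIT × (540,000 − 430,000) = 400,000 × 540,000 − 108,000 × 430,000 = 169,560,000,000, so EBIT = 169,560,000,000 ÷ 110,000 = 1,541,454.55.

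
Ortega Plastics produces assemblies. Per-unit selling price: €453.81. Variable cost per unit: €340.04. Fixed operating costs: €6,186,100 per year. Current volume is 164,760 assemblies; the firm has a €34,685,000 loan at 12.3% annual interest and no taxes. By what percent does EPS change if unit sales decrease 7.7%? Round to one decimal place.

-17.4%

Contribution at this volume is 164,760 × €113.77 = €18,744,745.20.
Operating income = contribution − fixed costs = €18,744,745.20 − €6,186,100 = €12,558,645.20.
Interest = €4,266,255.00, so EBIT − I = €8,292,390.20.
Degree of combined leverage = contribution ÷ (EBIT − I) = €18,744,745.20 ÷ €8,292,390.20 = 2.2605.
%ΔEPS = DCL × %ΔSales = 2.2605 × -7.7% = -17.4%.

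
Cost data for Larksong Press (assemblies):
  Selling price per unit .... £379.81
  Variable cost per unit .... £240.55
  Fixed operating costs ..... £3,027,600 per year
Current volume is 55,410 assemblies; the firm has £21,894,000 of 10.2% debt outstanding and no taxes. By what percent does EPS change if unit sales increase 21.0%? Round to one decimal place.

+66.0%

Contribution at this volume is 55,410 × £139.26 = £7,716,396.60.
Operating income = contribution − fixed costs = £7,716,396.60 − £3,027,600 = £4,688,796.60.
After interest of £2,233,188.00, pre-tax earnings = £2,455,608.60.
DCL = total CM / (EBIT − I) = £7,716,396.60 / £2,455,608.60 = 3.1424.
EPS therefore changes by 3.1424 × (+21.0%) = +66.0%.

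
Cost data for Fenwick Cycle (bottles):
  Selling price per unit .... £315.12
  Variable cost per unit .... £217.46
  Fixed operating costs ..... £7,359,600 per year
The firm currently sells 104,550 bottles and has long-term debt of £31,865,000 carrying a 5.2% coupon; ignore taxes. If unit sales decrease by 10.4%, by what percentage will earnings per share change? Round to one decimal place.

-89.0%

Total contribution margin = 104,550 × £97.66 = £10,210,353.00.
Operating income = contribution − fixed costs = £10,210,353.00 − £7,359,600 = £2,850,753.00.
After interest of £1,656,980.00, pre-tax earnings = £1,193,773.00.
DCL = total CM / (EBIT − I) = £10,210,353.00 / £1,193,773.00 = 8.5530.
EPS therefore changes by 8.5530 × (-10.4%) = -89.0%.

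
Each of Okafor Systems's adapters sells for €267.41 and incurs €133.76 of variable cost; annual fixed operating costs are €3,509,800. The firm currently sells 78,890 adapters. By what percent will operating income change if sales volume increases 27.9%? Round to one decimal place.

+41.8%

Contribution at this volume is 78,890 × €133.65 = €10,543,648.50.
Subtracting fixed costs: EBIT = €10,543,648.50 − €3,509,800 = €7,033,848.50.
So DOL = total CM / EBIT = €10,543,648.50 / €7,033,848.50 = 1.4990.
Operating income changes by 1.4990 × +27.9% = +41.8%.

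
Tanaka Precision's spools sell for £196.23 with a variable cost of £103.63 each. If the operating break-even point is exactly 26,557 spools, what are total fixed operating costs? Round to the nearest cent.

Unit CM = price − variable cost = £196.23 − £103.63 = £92.60.
Since BE = FC / CM, FC = 26,557 × £92.60 = £2,459,178.20.

£2,459,178.20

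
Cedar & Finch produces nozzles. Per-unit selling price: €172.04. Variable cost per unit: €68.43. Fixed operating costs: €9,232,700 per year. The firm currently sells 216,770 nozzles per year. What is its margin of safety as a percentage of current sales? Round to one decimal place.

Each unit contributes €172.04 − €68.43 = €103.61. Break-even units = €9,232,700 ÷ €103.61 = 89,110.12; break-even revenue = 89,110.12 × €172.04 = €15,330,505.82.
Actual sales revenue = 216,770 × €172.04 = €37,293,110.80.
Margin of safety = (€37,293,110.80 − €15,330,505.82) ÷ €37,293,110.80 = 58.9%.

58.9%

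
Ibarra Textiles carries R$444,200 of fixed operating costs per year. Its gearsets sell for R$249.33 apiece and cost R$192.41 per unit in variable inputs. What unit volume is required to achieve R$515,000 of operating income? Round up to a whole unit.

Contribution margin per unit = R$249.33 − R$192.41 = R$56.92.
Need Q such that Q × R$56.92 − R$444,200 = R$515,000, i.e. Q = R$959,200 / R$56.92 = 16,851.72 → 16,852.

16,852 gearsets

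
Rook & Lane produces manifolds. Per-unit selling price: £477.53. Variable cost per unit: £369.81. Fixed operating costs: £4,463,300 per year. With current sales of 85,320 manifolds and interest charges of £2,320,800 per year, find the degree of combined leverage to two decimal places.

3.82

At 85,320 units, contribution = 85,320 × £107.72 = £9,190,670.40.
Operating income = contribution − fixed costs = £9,190,670.40 − £4,463,300 = £4,727,370.40. Interest = £2,320,800.00.
DOL = £9,190,670.40 ÷ £4,727,370.40 = 1.9441; DFL = £4,727,370.40 ÷ £2,406,570.40 = 1.9644.
Combined leverage = 1.9441 × 1.9644 = 3.8190.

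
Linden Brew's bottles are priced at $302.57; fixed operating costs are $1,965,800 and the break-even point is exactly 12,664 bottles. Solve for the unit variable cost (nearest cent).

Contribution per unit must be FC / Q = $1,965,800 / 12,664 = $155.2274.
Hence VC = price − CM = $302.57 − $155.2274 = $147.34.

$147.34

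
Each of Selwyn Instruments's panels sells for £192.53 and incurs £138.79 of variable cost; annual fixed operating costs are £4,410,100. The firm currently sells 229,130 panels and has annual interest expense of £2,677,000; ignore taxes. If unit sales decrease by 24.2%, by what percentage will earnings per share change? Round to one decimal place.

-57.0%

Contribution at this volume is 229,130 × £53.74 = £12,313,446.20.
Subtracting fixed costs: EBIT = £12,313,446.20 − £4,410,100 = £7,903,346.20.
After interest of £2,677,000.00, pre-tax earnings = £5,226,346.20.
DCL = total CM / (EBIT − I) = £12,313,446.20 / £5,226,346.20 = 2.3560.
%ΔEPS = DCL × %ΔSales = 2.3560 × -24.2% = -57.0%.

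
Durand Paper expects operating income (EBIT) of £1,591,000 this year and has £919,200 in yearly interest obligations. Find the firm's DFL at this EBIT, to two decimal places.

Annual interest charges come to £919,200.00.
Degree of financial leverage = EBIT / (EBIT − interest) = £1,591,000 / £671,800.00 = 2.3683.

2.37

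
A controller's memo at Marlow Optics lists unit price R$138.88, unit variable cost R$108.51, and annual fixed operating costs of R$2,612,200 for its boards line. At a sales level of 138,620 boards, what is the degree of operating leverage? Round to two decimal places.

At 138,620 units, contribution = 138,620 × R$30.37 = R$4,209,889.40.
Operating income = contribution − fixed costs = R$4,209,889.40 − R$2,612,200 = R$1,597,689.40.
DOL = contribution ÷ EBIT = R$4,209,889.40 ÷ R$1,597,689.40 = 2.6350.

2.63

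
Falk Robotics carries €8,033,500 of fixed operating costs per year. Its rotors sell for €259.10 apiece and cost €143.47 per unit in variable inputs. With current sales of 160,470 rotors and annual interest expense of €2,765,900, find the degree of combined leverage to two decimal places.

2.39

Contribution at this volume is 160,470 × €115.63 = €18,555,146.10.
EBIT = €18,555,146.10 − €8,033,500 = €10,521,646.10. Interest = €2,765,900.00, so EBIT − I = €7,755,746.10.
DCL = contribution ÷ (EBIT − I) = €18,555,146.10 ÷ €7,755,746.10 = 2.3924.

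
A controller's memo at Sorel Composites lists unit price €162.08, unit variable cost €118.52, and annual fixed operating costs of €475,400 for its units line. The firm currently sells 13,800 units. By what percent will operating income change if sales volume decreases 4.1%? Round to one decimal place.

Total contribution margin = 13,800 × €43.56 = €601,128.00.
Subtracting fixed costs: EBIT = €601,128.00 − €475,400 = €125,728.00.
Degree of operating leverage = €601,128.00 / €125,728.00 = 4.7812.
%ΔEBIT = DOL × %ΔSales = 4.7812 × -4.1% = -19.6%.

-19.6%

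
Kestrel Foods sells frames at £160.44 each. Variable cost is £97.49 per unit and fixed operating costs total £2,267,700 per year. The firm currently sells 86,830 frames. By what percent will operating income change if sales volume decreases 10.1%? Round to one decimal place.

-17.3%

At 86,830 units, contribution = 86,830 × £62.95 = £5,465,948.50.
Operating income = contribution − fixed costs = £5,465,948.50 − £2,267,700 = £3,198,248.50.
Degree of operating leverage = £5,465,948.50 / £3,198,248.50 = 1.7090.
%ΔEBIT = DOL × %ΔSales = 1.7090 × -10.1% = -17.3%.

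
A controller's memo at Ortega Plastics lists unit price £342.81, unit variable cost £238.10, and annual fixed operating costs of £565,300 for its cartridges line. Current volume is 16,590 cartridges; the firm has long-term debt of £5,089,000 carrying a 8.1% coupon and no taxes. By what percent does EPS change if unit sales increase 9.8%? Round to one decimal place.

At 16,590 units, contribution = 16,590 × £104.71 = £1,737,138.90.
Operating income = contribution − fixed costs = £1,737,138.90 − £565,300 = £1,171,838.90.
After interest of £412,209.00, pre-tax earnings = £759,629.90.
Degree of combined leverage = contribution ÷ (EBIT − I) = £1,737,138.90 ÷ £759,629.90 = 2.2868.
EPS therefore changes by 2.2868 × (+9.8%) = +22.4%.

+22.4%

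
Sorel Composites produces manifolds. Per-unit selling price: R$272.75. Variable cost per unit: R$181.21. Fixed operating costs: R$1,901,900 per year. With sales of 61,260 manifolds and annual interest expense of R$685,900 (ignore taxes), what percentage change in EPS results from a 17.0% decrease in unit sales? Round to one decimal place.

Total contribution margin = 61,260 × R$91.54 = R$5,607,740.40.
Subtracting fixed costs: EBIT = R$5,607,740.40 − R$1,901,900 = R$3,705,840.40.
After interest of R$685,900.00, pre-tax earnings = R$3,019,940.40.
DCL = total CM / (EBIT − I) = R$5,607,740.40 / R$3,019,940.40 = 1.8569.
%ΔEPS = DCL × %ΔSales = 1.8569 × -17.0% = -31.6%.

-31.6%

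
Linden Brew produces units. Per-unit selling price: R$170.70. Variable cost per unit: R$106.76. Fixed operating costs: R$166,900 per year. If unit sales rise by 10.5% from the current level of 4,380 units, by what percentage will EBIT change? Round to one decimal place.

+26.0%

Total contribution margin = 4,380 × R$63.94 = R$280,057.20.
Operating income = contribution − fixed costs = R$280,057.20 − R$166,900 = R$113,157.20.
So DOL = total CM / EBIT = R$280,057.20 / R$113,157.20 = 2.4749.
%ΔEBIT = DOL × %ΔSales = 2.4749 × +10.5% = +26.0%.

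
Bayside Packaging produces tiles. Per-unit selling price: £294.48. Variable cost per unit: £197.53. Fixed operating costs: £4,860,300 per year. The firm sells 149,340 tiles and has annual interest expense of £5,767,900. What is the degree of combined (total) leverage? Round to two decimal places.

3.76

Contribution at this volume is 149,340 × £96.95 = £14,478,513.00.
EBIT = £14,478,513.00 − £4,860,300 = £9,618,213.00. Interest = £5,767,900.00.
DOL = £14,478,513.00 ÷ £9,618,213.00 = 1.5053; DFL = £9,618,213.00 ÷ £3,850,313.00 = 2.4980.
DCL = DOL × DFL = 1.5053 × 2.4980 = 3.7602.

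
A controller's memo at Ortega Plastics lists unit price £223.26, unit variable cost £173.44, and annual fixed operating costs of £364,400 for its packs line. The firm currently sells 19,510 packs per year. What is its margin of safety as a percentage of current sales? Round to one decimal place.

62.5%

Contribution margin per unit = £223.26 − £173.44 = £49.82. Break-even units = £364,400 ÷ £49.82 = 7,314.33; break-even revenue = 7,314.33 × £223.26 = £1,632,997.67.
Current sales = 19,510 × £223.26 = £4,355,802.60.
Margin of safety = (£4,355,802.60 − £1,632,997.67) ÷ £4,355,802.60 = 62.5%.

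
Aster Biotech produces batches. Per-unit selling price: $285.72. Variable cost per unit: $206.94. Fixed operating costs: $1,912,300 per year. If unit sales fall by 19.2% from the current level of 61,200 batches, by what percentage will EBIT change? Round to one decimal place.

At 61,200 units, contribution = 61,200 × $78.78 = $4,821,336.00.
Operating income = contribution − fixed costs = $4,821,336.00 − $1,912,300 = $2,909,036.00.
DOL = contribution ÷ EBIT = $4,821,336.00 ÷ $2,909,036.00 = 1.6574.
Operating income changes by 1.6574 × -19.2% = -31.8%.

-31.8%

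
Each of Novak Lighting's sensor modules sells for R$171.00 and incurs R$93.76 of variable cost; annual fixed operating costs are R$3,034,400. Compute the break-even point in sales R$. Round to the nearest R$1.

R$6,717,794

Contribution margin per unit = R$171.00 − R$93.76 = R$77.24, a CM ratio of R$77.24 ÷ R$171.00 = 0.4517.
Break-even sales = FC ÷ CM ratio = R$3,034,400 × R$171.00 / R$77.24 = R$6,717,794.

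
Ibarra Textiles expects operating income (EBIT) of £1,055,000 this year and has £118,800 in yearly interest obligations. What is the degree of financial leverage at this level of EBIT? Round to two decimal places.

1.13

Interest = £118,800.00.
Degree of financial leverage = EBIT / (EBIT − interest) = £1,055,000 / £936,200.00 = 1.1269.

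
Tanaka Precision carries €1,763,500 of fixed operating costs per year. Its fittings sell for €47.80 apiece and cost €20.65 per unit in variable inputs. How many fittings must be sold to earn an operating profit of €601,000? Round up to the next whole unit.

87,091 fittings

Unit CM = price − variable cost = €47.80 − €20.65 = €27.15.
Required volume = (fixed costs + target profit) ÷ CM = (€1,763,500 + €601,000) ÷ €27.15 = 87,090.24, so 87,091 fittings.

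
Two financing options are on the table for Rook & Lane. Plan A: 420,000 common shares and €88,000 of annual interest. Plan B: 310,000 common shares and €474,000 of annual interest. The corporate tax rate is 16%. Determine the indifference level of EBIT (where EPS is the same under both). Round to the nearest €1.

€1,561,818

Set EPS_A = EPS_B: (EBIT − €88,000)(1 − 0.16) ÷ 420,000 = (EBIT − €474,000)(1 − 0.16) ÷ 310,000.
Cancelling (1 − t) and cross-multiplying: 310,000·(EBIT − 88,000) = 420,000·(EBIT − 474,000).
Solving, EBIT = (474,000·420,000 − 88,000·310,000) / (420,000 − 310,000) = 171,800,000,000 / 110,000 = 1,561,818.18.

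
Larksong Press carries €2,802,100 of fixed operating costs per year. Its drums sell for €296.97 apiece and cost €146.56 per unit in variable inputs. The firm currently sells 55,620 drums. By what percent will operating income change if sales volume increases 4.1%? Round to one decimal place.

Contribution at this volume is 55,620 × €150.41 = €8,365,804.20.
Subtracting fixed costs: EBIT = €8,365,804.20 − €2,802,100 = €5,563,704.20.
DOL = contribution ÷ EBIT = €8,365,804.20 ÷ €5,563,704.20 = 1.5036.
Operating income changes by 1.5036 × +4.1% = +6.2%.

+6.2%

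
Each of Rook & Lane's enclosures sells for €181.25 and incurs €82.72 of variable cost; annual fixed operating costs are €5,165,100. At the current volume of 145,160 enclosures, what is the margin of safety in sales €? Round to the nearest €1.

€16,808,835

Contribution margin per unit = €181.25 − €82.72 = €98.53. Break-even units = €5,165,100 ÷ €98.53 = 52,421.60; break-even revenue = 52,421.60 × €181.25 = €9,501,414.54.
Current sales = 145,160 × €181.25 = €26,310,250.00.
Margin of safety = €26,310,250.00 − €9,501,414.54 = €16,808,835.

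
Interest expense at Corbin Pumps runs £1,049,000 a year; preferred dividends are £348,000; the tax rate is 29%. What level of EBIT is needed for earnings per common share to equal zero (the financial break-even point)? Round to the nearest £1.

Grossing the preferred dividend up to pre-tax terms: £348,000 / (1 − 0.29) = £490,140.85.
Financial break-even EBIT = interest + D_p ÷ (1 − t) = £1,049,000 + £490,140.85 = £1,539,140.85.

£1,539,141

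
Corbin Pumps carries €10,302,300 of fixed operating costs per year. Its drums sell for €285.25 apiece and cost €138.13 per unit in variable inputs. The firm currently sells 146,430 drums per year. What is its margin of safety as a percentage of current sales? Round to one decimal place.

52.2%

Each unit contributes €285.25 − €138.13 = €147.12. Break-even units = €10,302,300 ÷ €147.12 = 70,026.51; break-even revenue = 70,026.51 × €285.25 = €19,975,061.68.
Actual sales revenue = 146,430 × €285.25 = €41,769,157.50.
Margin of safety = (€41,769,157.50 − €19,975,061.68) ÷ €41,769,157.50 = 52.2%.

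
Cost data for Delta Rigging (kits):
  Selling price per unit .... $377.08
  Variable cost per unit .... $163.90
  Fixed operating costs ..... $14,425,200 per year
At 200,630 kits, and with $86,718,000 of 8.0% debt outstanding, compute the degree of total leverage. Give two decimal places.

Total contribution margin = 200,630 × $213.18 = $42,770,303.40.
Subtracting fixed costs: EBIT = $42,770,303.40 − $14,425,200 = $28,345,103.40. Interest = $6,937,440.00.
DOL = $42,770,303.40 ÷ $28,345,103.40 = 1.5089; DFL = $28,345,103.40 ÷ $21,407,663.40 = 1.3241.
Combined leverage = 1.5089 × 1.3241 = 1.9979.

2.00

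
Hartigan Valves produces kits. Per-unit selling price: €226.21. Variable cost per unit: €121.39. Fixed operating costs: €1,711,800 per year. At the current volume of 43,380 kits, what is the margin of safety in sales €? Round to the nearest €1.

€6,118,788

Each unit contributes €226.21 − €121.39 = €104.82. Break-even units = €1,711,800 ÷ €104.82 = 16,330.85; break-even revenue = 16,330.85 × €226.21 = €3,694,202.23.
Current sales = 43,380 × €226.21 = €9,812,989.80.
Margin of safety = €9,812,989.80 − €3,694,202.23 = €6,118,788.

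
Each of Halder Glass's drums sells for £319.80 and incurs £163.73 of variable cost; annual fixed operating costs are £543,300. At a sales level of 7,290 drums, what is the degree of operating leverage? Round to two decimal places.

Contribution at this volume is 7,290 × £156.07 = £1,137,750.30.
Operating income = contribution − fixed costs = £1,137,750.30 − £543,300 = £594,450.30.
DOL = contribution ÷ EBIT = £1,137,750.30 ÷ £594,450.30 = 1.9140.

1.91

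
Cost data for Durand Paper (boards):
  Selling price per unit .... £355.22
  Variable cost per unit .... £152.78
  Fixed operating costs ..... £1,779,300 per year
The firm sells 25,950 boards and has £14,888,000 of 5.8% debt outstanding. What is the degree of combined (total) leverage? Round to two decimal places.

2.01

Contribution at this volume is 25,950 × £202.44 = £5,253,318.00.
Operating income = contribution − fixed costs = £5,253,318.00 − £1,779,300 = £3,474,018.00. Interest = £863,504.00.
DOL = £5,253,318.00 ÷ £3,474,018.00 = 1.5122; DFL = £3,474,018.00 ÷ £2,610,514.00 = 1.3308.
Combined leverage = 1.5122 × 1.3308 = 2.0124.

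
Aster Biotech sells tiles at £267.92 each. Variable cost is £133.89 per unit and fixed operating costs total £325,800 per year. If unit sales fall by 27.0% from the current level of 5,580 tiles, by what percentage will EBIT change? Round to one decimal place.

At 5,580 units, contribution = 5,580 × £134.03 = £747,887.40.
Operating income = contribution − fixed costs = £747,887.40 − £325,800 = £422,087.40.
Degree of operating leverage = £747,887.40 / £422,087.40 = 1.7719.
So EBIT moves 1.7719 × (-27.0%) = -47.8%.

-47.8%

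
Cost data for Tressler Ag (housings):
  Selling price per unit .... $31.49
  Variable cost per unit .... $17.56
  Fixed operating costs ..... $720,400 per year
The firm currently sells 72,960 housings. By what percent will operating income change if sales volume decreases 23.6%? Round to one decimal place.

Total contribution margin = 72,960 × $13.93 = $1,016,332.80.
Subtracting fixed costs: EBIT = $1,016,332.80 − $720,400 = $295,932.80.
So DOL = total CM / EBIT = $1,016,332.80 / $295,932.80 = 3.4343.
Operating income changes by 3.4343 × -23.6% = -81.1%.

-81.1%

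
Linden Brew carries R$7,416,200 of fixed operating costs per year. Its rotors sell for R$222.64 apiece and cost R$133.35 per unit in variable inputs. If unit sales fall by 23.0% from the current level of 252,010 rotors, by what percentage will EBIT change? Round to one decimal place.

-34.3%

At 252,010 units, contribution = 252,010 × R$89.29 = R$22,501,972.90.
Operating income = contribution − fixed costs = R$22,501,972.90 − R$7,416,200 = R$15,085,772.90.
Degree of operating leverage = R$22,501,972.90 / R$15,085,772.90 = 1.4916.
%ΔEBIT = DOL × %ΔSales = 1.4916 × -23.0% = -34.3%.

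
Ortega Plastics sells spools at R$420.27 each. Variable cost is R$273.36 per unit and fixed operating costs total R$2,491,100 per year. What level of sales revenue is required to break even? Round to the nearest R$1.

CM per unit = R$420.27 − R$273.36 = R$146.91; CM ratio = R$146.91 / R$420.27 = 0.3496.
Break-even sales = FC ÷ CM ratio = R$2,491,100 × R$420.27 / R$146.91 = R$7,126,367.

R$7,126,367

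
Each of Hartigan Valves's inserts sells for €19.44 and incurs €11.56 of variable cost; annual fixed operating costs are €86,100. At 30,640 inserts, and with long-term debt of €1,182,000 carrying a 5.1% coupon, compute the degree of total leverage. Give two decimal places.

2.54

Contribution at this volume is 30,640 × €7.88 = €241,443.20.
Subtracting fixed costs: EBIT = €241,443.20 − €86,100 = €155,343.20. Interest = €60,282.00.
DOL = €241,443.20 ÷ €155,343.20 = 1.5543; DFL = €155,343.20 ÷ €95,061.20 = 1.6341.
Combined leverage = 1.5543 × 1.6341 = 2.5399.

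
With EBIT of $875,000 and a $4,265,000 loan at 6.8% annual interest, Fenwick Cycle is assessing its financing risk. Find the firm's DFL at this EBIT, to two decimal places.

Annual interest charges come to $290,020.00.
Degree of financial leverage = EBIT / (EBIT − interest) = $875,000 / $584,980.00 = 1.4958.

1.50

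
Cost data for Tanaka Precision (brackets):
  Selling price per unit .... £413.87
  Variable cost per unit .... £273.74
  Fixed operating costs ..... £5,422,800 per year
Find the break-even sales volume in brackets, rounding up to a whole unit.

Contribution margin per unit = £413.87 − £273.74 = £140.13.
Break-even Q = £5,422,800 / £140.13 = 38,698.35 → 38,699 brackets.

38,699 brackets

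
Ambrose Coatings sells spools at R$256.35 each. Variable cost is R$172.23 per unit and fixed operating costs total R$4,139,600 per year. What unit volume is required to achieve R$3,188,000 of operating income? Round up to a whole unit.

Unit CM = price − variable cost = R$256.35 − R$172.23 = R$84.12.
Need Q such that Q × R$84.12 − R$4,139,600 = R$3,188,000, i.e. Q = R$7,327,600 / R$84.12 = 87,108.89 → 87,109.

87,109 spools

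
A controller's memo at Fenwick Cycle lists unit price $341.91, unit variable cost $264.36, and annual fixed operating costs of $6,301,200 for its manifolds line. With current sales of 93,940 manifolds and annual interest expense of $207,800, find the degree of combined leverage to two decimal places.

At 93,940 units, contribution = 93,940 × $77.55 = $7,285,047.00.
Subtracting fixed costs: EBIT = $7,285,047.00 − $6,301,200 = $983,847.00. Interest = $207,800.00.
DOL = $7,285,047.00 ÷ $983,847.00 = 7.4047; DFL = $983,847.00 ÷ $776,047.00 = 1.2678.
Combined leverage = 7.4047 × 1.2678 = 9.3877.

9.39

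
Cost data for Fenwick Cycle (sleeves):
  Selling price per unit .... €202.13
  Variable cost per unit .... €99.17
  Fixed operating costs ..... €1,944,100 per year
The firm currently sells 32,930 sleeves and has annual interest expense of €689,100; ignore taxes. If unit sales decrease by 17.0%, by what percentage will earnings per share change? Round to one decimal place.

At 32,930 units, contribution = 32,930 × €102.96 = €3,390,472.80.
Subtracting fixed costs: EBIT = €3,390,472.80 − €1,944,100 = €1,446,372.80.
Interest = €689,100.00, so EBIT − I = €757,272.80.
DCL = total CM / (EBIT − I) = €3,390,472.80 / €757,272.80 = 4.4772.
%ΔEPS = DCL × %ΔSales = 4.4772 × -17.0% = -76.1%.

-76.1%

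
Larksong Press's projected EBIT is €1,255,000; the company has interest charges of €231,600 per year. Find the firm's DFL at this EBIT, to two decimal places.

Interest = €231,600.00.
Degree of financial leverage = EBIT / (EBIT − interest) = €1,255,000 / €1,023,400.00 = 1.2263.

1.23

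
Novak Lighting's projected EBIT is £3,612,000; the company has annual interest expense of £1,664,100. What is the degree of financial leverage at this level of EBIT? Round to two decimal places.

Interest = £1,664,100.00.
Degree of financial leverage = EBIT / (EBIT − interest) = £3,612,000 / £1,947,900.00 = 1.8543.

1.85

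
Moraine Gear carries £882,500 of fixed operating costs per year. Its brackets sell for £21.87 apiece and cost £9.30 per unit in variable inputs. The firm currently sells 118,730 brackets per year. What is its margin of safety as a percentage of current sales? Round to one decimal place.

40.9%

Unit CM = price − variable cost = £21.87 − £9.30 = £12.57. Break-even units = £882,500 ÷ £12.57 = 70,206.84; break-even revenue = 70,206.84 × £21.87 = £1,535,423.63.
Actual sales revenue = 118,730 × £21.87 = £2,596,625.10.
Margin of safety = (£2,596,625.10 − £1,535,423.63) ÷ £2,596,625.10 = 40.9%.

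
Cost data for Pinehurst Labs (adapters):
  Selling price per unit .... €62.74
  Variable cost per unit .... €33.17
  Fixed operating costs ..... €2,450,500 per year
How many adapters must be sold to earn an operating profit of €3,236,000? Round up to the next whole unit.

192,307 adapters

Each unit contributes €62.74 − €33.17 = €29.57.
Units = (FC + target) / CM = (€2,450,500 + €3,236,000) / €29.57 = 192,306.39, so 192,307 adapters.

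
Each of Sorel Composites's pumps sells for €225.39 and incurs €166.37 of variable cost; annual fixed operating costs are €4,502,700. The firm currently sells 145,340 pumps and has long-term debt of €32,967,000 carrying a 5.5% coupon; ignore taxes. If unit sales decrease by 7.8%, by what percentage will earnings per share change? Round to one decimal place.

-29.6%

At 145,340 units, contribution = 145,340 × €59.02 = €8,577,966.80.
EBIT = €8,577,966.80 − €4,502,700 = €4,075,266.80.
Interest = €1,813,185.00, so EBIT − I = €2,262,081.80.
DCL = total CM / (EBIT − I) = €8,577,966.80 / €2,262,081.80 = 3.7921.
%ΔEPS = DCL × %ΔSales = 3.7921 × -7.8% = -29.6%.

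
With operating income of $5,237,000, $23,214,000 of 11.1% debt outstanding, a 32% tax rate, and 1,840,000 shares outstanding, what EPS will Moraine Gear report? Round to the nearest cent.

$0.98

Pre-tax income = $5,237,000 − $2,576,754.00 = $2,660,246.00.
After tax at 32%: net income = $2,660,246.00 × 0.68 = $1,808,967.28.
Per share: $1,808,967.28 / 1,840,000 shares = $0.98.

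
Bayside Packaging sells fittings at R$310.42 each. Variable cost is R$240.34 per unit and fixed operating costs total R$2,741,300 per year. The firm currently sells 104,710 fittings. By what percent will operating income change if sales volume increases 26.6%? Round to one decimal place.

+42.5%

At 104,710 units, contribution = 104,710 × R$70.08 = R$7,338,076.80.
EBIT = R$7,338,076.80 − R$2,741,300 = R$4,596,776.80.
DOL = contribution ÷ EBIT = R$7,338,076.80 ÷ R$4,596,776.80 = 1.5964.
Operating income changes by 1.5964 × +26.6% = +42.5%.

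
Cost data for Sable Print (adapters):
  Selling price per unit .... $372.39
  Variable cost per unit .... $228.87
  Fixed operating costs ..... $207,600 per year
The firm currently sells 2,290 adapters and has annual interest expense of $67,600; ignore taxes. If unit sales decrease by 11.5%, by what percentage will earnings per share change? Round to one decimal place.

Contribution at this volume is 2,290 × $143.52 = $328,660.80.
Operating income = contribution − fixed costs = $328,660.80 − $207,600 = $121,060.80.
After interest of $67,600.00, pre-tax earnings = $53,460.80.
DCL = total CM / (EBIT − I) = $328,660.80 / $53,460.80 = 6.1477.
%ΔEPS = DCL × %ΔSales = 6.1477 × -11.5% = -70.7%.

-70.7%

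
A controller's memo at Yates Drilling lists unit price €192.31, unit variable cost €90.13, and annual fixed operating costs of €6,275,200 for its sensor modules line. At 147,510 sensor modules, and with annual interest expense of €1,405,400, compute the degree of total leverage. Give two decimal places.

At 147,510 units, contribution = 147,510 × €102.18 = €15,072,571.80.
Operating income = contribution − fixed costs = €15,072,571.80 − €6,275,200 = €8,797,371.80. Interest = €1,405,400.00, so EBIT − I = €7,391,971.80.
Degree of total leverage = total CM / (EBIT − interest) = €15,072,571.80 / €7,391,971.80 = 2.0390.

2.04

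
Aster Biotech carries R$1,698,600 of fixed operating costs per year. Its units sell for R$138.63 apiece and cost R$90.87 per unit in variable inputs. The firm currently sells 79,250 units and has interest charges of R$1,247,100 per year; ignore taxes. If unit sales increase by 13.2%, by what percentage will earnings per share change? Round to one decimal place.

+59.5%

Contribution at this volume is 79,250 × R$47.76 = R$3,784,980.00.
Operating income = contribution − fixed costs = R$3,784,980.00 − R$1,698,600 = R$2,086,380.00.
Interest = R$1,247,100.00, so EBIT − I = R$839,280.00.
DCL = total CM / (EBIT − I) = R$3,784,980.00 / R$839,280.00 = 4.5098.
%ΔEPS = DCL × %ΔSales = 4.5098 × +13.2% = +59.5%.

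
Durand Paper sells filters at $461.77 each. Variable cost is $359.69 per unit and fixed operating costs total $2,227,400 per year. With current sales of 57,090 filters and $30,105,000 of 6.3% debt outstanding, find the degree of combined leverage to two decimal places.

3.42

Total contribution margin = 57,090 × $102.08 = $5,827,747.20.
EBIT = $5,827,747.20 − $2,227,400 = $3,600,347.20. Interest = $1,896,615.00, so EBIT − I = $1,703,732.20.
Degree of total leverage = total CM / (EBIT − interest) = $5,827,747.20 / $1,703,732.20 = 3.4206.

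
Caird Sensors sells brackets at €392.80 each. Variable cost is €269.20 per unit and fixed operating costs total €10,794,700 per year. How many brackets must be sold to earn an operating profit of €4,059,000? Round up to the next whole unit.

Each unit contributes €392.80 − €269.20 = €123.60.
Required volume = (fixed costs + target profit) ÷ CM = (€10,794,700 + €4,059,000) ÷ €123.60 = 120,175.57, so 120,176 brackets.

120,176 brackets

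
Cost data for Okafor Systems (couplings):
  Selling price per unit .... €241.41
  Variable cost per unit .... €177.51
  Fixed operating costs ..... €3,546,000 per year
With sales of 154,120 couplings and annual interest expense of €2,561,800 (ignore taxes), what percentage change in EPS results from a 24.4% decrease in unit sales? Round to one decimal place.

Total contribution margin = 154,120 × €63.90 = €9,848,268.00.
EBIT = €9,848,268.00 − €3,546,000 = €6,302,268.00.
After interest of €2,561,800.00, pre-tax earnings = €3,740,468.00.
DCL = total CM / (EBIT − I) = €9,848,268.00 / €3,740,468.00 = 2.6329.
%ΔEPS = DCL × %ΔSales = 2.6329 × -24.4% = -64.2%.

-64.2%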